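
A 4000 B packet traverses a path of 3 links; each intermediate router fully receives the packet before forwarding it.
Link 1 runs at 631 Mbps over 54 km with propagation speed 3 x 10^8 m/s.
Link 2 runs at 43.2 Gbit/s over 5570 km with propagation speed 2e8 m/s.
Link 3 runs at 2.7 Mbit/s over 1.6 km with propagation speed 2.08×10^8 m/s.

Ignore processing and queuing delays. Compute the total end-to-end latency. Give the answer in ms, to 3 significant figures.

39.9 ms

L = 4000 × 8 = 32000 bits.
Transmission delays (L/R per hop): 0.0507132, 0.000740741, 11.8519 ms; sum = 11.9033 ms.
Propagation delays (d/s per hop): 0.18, 27.85, 0.00769231 ms; sum = 28.0377 ms.
End-to-end = 39.9 ms.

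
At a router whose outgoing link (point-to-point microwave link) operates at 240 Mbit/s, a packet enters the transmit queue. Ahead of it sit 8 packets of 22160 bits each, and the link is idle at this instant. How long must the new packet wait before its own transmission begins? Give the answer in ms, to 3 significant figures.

0.739 ms

Each queued packet: L/R = 22160/240000000 = 0.0923333 ms.
8 queued → 0.738667 ms.
Queuing delay = 0.739 ms.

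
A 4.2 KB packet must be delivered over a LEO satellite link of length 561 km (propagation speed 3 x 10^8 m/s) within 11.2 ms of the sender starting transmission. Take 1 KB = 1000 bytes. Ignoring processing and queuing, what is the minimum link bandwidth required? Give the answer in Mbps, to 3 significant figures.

L = 33600 bits.
Propagation delay = 561000 / 300000000 = 1.87 ms.
Transmission budget = 11.2 − 1.87 = 9.33 ms.
R ≥ L / t_tx = 33600 bits / 0.00933 s = 3.60 Mbps.

3.60 Mbps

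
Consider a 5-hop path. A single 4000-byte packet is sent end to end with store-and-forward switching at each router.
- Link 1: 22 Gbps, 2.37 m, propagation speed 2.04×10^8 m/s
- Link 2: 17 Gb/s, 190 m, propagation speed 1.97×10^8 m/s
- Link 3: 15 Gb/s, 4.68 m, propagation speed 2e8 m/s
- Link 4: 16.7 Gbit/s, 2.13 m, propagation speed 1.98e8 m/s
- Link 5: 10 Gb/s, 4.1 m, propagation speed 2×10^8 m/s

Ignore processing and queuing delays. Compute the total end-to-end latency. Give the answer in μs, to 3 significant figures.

L = 4000 × 8 = 32000 bits.
Transmission delays (L/R per hop): 1.45455, 1.88235, 2.13333, 1.91617, 3.2 μs; sum = 10.5864 μs.
Propagation delays (d/s per hop): 0.0116176, 0.964467, 0.0234, 0.0107576, 0.0205 μs; sum = 1.03074 μs.
End-to-end = 11.6 μs.

11.6 μs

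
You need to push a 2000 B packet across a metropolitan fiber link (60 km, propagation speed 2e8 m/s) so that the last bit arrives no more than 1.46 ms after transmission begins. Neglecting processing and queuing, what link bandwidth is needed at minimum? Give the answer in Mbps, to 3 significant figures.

L = 16000 bits.
Propagation delay = 60000 / 200000000 = 0.3 ms.
Transmission budget = 1.46 − 0.3 = 1.16 ms.
R ≥ L / t_tx = 16000 bits / 0.00116 s = 13.8 Mbps.

13.8 Mbps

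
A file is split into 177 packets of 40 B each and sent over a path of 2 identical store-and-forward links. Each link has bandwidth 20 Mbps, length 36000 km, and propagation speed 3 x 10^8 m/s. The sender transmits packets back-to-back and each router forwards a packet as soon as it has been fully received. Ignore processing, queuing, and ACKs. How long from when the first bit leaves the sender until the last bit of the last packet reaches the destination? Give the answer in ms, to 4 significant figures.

242.8 ms

Per-hop transmission t_tx = L/R = 320/20000000 = 0.016 ms.
Per-hop propagation t_prop = 36000000/300000000 = 120 ms.
Pipeline fill: first packet needs 2·t_tx to clear all hops; remaining 176 packets each add one t_tx.
Total = (2+177-1)·t_tx + 2·t_prop = 178·0.016 + 2·120 = 242.8 ms.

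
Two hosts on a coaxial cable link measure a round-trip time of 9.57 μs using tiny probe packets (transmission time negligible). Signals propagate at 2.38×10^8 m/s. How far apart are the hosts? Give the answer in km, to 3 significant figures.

One-way propagation = RTT/2 = 4.785 μs.
d = s × t = 238000000 × 4.785e-06 = 1.14 km.

1.14 km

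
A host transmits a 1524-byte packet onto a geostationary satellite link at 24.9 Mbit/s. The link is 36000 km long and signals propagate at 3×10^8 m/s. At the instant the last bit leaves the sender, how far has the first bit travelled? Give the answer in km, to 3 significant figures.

147 km

t_tx = L/R = 12192/24900000 = 0.000489639 s.
Distance = s × t_tx = 300000000 × 0.000489639 = 147 km.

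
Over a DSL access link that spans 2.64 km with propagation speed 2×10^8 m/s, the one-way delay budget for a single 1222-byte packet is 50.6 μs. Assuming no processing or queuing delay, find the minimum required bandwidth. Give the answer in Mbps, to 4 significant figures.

261.4 Mbps

L = 9776 bits.
Propagation delay = 2640 / 200000000 = 13.2 μs.
Transmission budget = 50.6 − 13.2 = 37.4 μs.
R ≥ L / t_tx = 9776 bits / 3.74e-05 s = 261.4 Mbps.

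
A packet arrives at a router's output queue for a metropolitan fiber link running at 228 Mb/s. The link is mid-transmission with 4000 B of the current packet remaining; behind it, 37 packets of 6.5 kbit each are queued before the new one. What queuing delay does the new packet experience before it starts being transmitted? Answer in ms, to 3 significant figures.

1.20 ms

Each queued packet: L/R = 6500/228000000 = 0.0285088 ms.
37 queued → 1.05482 ms.
Plus remaining 32000 bits of current packet: 0.140351 ms.
Queuing delay = 1.20 ms.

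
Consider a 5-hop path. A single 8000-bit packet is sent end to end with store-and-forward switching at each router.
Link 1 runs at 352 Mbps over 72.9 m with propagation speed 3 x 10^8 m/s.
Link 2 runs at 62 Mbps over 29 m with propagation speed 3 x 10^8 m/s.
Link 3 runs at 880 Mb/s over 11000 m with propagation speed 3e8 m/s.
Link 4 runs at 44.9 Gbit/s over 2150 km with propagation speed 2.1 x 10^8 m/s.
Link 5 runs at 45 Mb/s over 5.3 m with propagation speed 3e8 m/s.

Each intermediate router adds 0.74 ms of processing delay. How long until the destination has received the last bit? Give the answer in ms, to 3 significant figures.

Transmission delays (L/R per hop): 0.0227273, 0.129032, 0.00909091, 0.000178174, 0.177778 ms; sum = 0.338806 ms.
Propagation delays (d/s per hop): 0.000243, 9.66667e-05, 0.0366667, 10.2381, 1.76667e-05 ms; sum = 10.2751 ms.
Processing at 4 router(s): 4 × 0.74 ms = 2.96 ms.
End-to-end = 13.6 ms.

13.6 ms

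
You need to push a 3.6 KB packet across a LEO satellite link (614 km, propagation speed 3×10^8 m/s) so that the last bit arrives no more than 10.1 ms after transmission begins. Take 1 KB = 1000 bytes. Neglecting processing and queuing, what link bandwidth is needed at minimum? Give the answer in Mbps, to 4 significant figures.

3.576 Mbps

L = 28800 bits.
Propagation delay = 614000 / 300000000 = 2.04667 ms.
Transmission budget = 10.1 − 2.04667 = 8.05333 ms.
R ≥ L / t_tx = 28800 bits / 0.00805333 s = 3.576 Mbps.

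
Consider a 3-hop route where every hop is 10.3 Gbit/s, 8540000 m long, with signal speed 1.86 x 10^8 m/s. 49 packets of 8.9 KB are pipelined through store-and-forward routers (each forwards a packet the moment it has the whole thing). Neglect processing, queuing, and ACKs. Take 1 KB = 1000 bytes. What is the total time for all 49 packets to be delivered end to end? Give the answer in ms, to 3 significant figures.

138 ms

Per-hop transmission t_tx = L/R = 71200/10300000000 = 0.00691262 ms.
Per-hop propagation t_prop = 8540000/186000000 = 45.914 ms.
Pipeline fill: first packet needs 3·t_tx to clear all hops; remaining 48 packets each add one t_tx.
Total = (3+49-1)·t_tx + 3·t_prop = 51·0.00691262 + 3·45.914 = 138 ms.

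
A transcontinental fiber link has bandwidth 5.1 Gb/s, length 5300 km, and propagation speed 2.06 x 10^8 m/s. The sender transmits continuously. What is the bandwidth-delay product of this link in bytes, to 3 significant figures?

Propagation delay = 5300000 / 206000000 = 0.0257282 s.
BDP = R × t_prop = 5100000000 × 0.0257282 = 131214000 bits.
In bytes: 131214000/8 = 16400000 bytes.

16400000 bytes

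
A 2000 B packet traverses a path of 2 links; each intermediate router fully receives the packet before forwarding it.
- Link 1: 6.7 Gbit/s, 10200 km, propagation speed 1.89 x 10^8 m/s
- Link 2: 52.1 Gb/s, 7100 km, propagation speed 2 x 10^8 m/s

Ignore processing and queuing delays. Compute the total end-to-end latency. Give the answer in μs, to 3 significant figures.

L = 2000 × 8 = 16000 bits.
Transmission delays (L/R per hop): 2.38806, 0.307102 μs; sum = 2.69516 μs.
Propagation delays (d/s per hop): 53968.3, 35500 μs; sum = 89468.3 μs.
End-to-end = 89500 μs.

89500 μs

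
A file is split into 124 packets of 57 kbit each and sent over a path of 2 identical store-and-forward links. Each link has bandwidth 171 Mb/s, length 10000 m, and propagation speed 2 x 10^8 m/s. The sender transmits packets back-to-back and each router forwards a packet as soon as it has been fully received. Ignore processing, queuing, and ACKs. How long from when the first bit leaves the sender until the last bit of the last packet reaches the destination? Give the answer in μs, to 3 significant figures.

41800 μs

Per-hop transmission t_tx = L/R = 57000/171000000 = 333.333 μs.
Per-hop propagation t_prop = 10000/200000000 = 50 μs.
Pipeline fill: first packet needs 2·t_tx to clear all hops; remaining 123 packets each add one t_tx.
Total = (2+124-1)·t_tx + 2·t_prop = 125·333.333 + 2·50 = 41800 μs.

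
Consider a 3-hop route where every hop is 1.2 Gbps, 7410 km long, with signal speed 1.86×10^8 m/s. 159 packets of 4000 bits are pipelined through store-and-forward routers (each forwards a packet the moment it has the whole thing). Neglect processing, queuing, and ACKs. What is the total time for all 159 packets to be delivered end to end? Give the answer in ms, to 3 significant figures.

120 ms

Per-hop transmission t_tx = L/R = 4000/1200000000 = 0.00333333 ms.
Per-hop propagation t_prop = 7410000/186000000 = 39.8387 ms.
Pipeline fill: first packet needs 3·t_tx to clear all hops; remaining 158 packets each add one t_tx.
Total = (3+159-1)·t_tx + 3·t_prop = 161·0.00333333 + 3·39.8387 = 120 ms.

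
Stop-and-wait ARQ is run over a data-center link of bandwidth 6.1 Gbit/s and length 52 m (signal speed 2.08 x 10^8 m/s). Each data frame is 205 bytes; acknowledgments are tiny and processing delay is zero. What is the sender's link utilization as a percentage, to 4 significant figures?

t_tx = L/R = 1640/6100000000 = 2.68852e-07 s.
t_prop = 52/208000000 = 2.5e-07 s; RTT = 5e-07 s.
Cycle = t_tx + RTT = 7.68852e-07 s.
Utilization = t_tx / cycle = 2.68852e-07/7.68852e-07 = 34.97 %.

34.97 %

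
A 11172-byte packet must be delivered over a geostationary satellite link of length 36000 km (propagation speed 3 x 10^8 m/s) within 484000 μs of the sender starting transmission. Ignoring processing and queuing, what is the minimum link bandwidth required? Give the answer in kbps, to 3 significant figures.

L = 89376 bits.
Propagation delay = 36000000 / 300000000 = 120000 μs.
Transmission budget = 484000 − 120000 = 364000 μs.
R ≥ L / t_tx = 89376 bits / 0.364 s = 246 kbps.

246 kbps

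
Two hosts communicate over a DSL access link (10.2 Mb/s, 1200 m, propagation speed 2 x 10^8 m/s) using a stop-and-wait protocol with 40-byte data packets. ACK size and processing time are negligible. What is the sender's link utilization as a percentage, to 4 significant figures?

t_tx = L/R = 320/10200000 = 3.13725e-05 s.
t_prop = 1200/200000000 = 6e-06 s; RTT = 1.2e-05 s.
Cycle = t_tx + RTT = 4.33725e-05 s.
Utilization = t_tx / cycle = 3.13725e-05/4.33725e-05 = 72.33 %.

72.33 %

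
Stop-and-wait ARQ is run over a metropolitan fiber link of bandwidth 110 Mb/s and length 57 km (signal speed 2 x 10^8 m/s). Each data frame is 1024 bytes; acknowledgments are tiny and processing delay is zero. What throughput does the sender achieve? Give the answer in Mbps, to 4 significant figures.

t_tx = L/R = 8192/110000000 = 7.44727e-05 s.
t_prop = 57000/200000000 = 0.000285 s; RTT = 0.00057 s.
Cycle = t_tx + RTT = 0.000644473 s.
Throughput = L / cycle = 8192 / 0.000644473 = 12.71 Mbps.

12.71 Mbps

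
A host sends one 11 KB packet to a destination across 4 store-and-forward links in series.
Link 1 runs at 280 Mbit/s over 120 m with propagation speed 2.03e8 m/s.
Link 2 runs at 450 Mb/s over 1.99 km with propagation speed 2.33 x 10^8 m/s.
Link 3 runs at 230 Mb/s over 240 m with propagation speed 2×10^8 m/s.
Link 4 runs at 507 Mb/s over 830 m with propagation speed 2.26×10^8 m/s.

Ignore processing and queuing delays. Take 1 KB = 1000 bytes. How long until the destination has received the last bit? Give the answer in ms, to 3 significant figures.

L = 88000 bits.
Transmission delays (L/R per hop): 0.314286, 0.195556, 0.382609, 0.17357 ms; sum = 1.06602 ms.
Propagation delays (d/s per hop): 0.000591133, 0.00854077, 0.0012, 0.00367257 ms; sum = 0.0140045 ms.
End-to-end = 1.08 ms.

1.08 ms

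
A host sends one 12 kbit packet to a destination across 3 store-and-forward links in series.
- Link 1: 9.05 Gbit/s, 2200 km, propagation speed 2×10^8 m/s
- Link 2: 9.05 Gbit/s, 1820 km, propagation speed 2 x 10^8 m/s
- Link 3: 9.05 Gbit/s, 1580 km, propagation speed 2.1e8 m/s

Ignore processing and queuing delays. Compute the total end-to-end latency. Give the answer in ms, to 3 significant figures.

27.6 ms

L = 12000 bits.
Transmission delay per hop = L/R = 12000/9050000000 = 0.00132597 ms; 3 hops → 0.0039779 ms.
Propagation delays (d/s per hop): 11, 9.1, 7.52381 ms; sum = 27.6238 ms.
End-to-end = 27.6 ms.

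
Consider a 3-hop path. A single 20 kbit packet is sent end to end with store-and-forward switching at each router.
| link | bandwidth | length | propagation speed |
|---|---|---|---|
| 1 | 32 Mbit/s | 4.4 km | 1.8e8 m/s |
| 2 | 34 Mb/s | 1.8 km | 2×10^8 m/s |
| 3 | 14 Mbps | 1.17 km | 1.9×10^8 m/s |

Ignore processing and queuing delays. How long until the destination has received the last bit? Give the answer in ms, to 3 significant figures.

L = 20000 bits.
Transmission delays (L/R per hop): 0.625, 0.588235, 1.42857 ms; sum = 2.64181 ms.
Propagation delays (d/s per hop): 0.0244444, 0.009, 0.00615789 ms; sum = 0.0396023 ms.
End-to-end = 2.68 ms.

2.68 ms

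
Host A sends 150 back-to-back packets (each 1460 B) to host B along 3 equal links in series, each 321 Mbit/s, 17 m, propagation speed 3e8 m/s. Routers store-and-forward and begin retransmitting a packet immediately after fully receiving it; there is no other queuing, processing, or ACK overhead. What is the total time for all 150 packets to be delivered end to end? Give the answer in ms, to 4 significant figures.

5.531 ms

Per-hop transmission t_tx = L/R = 11680/321000000 = 0.0363863 ms.
Per-hop propagation t_prop = 17/300000000 = 5.66667e-05 ms.
Pipeline fill: first packet needs 3·t_tx to clear all hops; remaining 149 packets each add one t_tx.
Total = (3+150-1)·t_tx + 3·t_prop = 152·0.0363863 + 3·5.66667e-05 = 5.531 ms.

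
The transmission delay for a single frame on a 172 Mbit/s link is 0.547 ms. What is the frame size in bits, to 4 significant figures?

94080 bits

L = R × t_tx = 172000000 b/s × 0.000547 s = 94084 bits.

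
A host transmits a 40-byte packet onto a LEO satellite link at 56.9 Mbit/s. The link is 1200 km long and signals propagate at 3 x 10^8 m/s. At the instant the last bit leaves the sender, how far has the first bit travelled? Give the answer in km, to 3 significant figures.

1.69 km

t_tx = L/R = 320/56900000 = 5.6239e-06 s.
Distance = s × t_tx = 300000000 × 5.6239e-06 = 1.69 km.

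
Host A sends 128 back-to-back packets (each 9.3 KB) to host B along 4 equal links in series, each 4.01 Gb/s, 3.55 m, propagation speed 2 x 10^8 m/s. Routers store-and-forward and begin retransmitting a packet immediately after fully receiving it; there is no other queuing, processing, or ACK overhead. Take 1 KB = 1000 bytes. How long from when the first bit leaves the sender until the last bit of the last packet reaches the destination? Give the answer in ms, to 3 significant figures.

Per-hop transmission t_tx = L/R = 74400/4010000000 = 0.0185536 ms.
Per-hop propagation t_prop = 3.55/200000000 = 1.775e-05 ms.
Pipeline fill: first packet needs 4·t_tx to clear all hops; remaining 127 packets each add one t_tx.
Total = (4+128-1)·t_tx + 4·t_prop = 131·0.0185536 + 4·1.775e-05 = 2.43 ms.

2.43 ms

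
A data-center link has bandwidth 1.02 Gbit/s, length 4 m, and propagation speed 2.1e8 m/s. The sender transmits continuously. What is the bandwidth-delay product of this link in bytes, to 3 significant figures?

2.43 bytes

Propagation delay = 4 / 210000000 = 1.90476e-08 s.
BDP = R × t_prop = 1020000000 × 1.90476e-08 = 19.4286 bits.
In bytes: 19.4286/8 = 2.43 bytes.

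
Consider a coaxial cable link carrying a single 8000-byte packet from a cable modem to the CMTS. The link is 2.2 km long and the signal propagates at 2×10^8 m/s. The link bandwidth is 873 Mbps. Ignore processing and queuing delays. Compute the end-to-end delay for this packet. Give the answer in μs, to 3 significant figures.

L = 8000 × 8 = 64000 bits.
Transmission delay = L/R = 64000 / 873000000 = 73.3104 μs.
Propagation delay = d/s = 2200 m / 200000000 m/s = 11 μs.
Total = 84.3 μs.

84.3 μs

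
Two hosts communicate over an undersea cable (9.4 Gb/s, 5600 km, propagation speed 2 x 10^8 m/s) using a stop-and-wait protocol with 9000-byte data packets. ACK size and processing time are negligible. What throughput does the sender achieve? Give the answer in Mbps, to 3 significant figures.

1.29 Mbps

t_tx = L/R = 72000/9400000000 = 7.65957e-06 s.
t_prop = 5600000/200000000 = 0.028 s; RTT = 0.056 s.
Cycle = t_tx + RTT = 0.0560077 s.
Throughput = L / cycle = 72000 / 0.0560077 = 1.29 Mbps.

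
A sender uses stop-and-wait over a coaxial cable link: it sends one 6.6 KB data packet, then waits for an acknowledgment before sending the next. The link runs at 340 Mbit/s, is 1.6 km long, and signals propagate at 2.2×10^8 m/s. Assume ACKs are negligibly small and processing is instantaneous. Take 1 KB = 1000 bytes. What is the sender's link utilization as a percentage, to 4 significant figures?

t_tx = L/R = 52800/340000000 = 0.000155294 s.
t_prop = 1600/2.2e+08 = 7.27273e-06 s; RTT = 1.45455e-05 s.
Cycle = t_tx + RTT = 0.00016984 s.
Utilization = t_tx / cycle = 0.000155294/0.00016984 = 91.44 %.

91.44 %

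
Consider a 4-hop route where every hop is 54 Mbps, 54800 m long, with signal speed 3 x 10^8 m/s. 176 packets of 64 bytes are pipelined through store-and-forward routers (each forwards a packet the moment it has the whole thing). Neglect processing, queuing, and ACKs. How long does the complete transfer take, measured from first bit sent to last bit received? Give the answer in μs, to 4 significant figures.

2428 μs

Per-hop transmission t_tx = L/R = 512/54000000 = 9.48148 μs.
Per-hop propagation t_prop = 54800/300000000 = 182.667 μs.
Pipeline fill: first packet needs 4·t_tx to clear all hops; remaining 175 packets each add one t_tx.
Total = (4+176-1)·t_tx + 4·t_prop = 179·9.48148 + 4·182.667 = 2428 μs.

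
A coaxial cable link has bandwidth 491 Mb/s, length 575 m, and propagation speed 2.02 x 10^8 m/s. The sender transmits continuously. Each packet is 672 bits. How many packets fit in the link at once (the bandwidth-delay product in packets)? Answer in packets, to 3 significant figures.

Propagation delay = 575 / 202000000 = 2.84653e-06 s.
BDP = R × t_prop = 491000000 × 2.84653e-06 = 1397.65 bits.
In packets of 672 bits: 2.08 packets.

2.08 packets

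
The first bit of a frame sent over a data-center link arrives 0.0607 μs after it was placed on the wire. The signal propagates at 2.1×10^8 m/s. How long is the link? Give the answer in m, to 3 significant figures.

12.7 m

d = s × t_prop = 210000000 × 6.07e-08 = 12.7 m.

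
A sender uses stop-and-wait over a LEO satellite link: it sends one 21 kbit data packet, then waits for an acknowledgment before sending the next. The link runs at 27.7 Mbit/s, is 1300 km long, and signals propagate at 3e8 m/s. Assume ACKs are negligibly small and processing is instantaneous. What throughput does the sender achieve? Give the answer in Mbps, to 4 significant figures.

t_tx = L/R = 21000/27700000 = 0.000758123 s.
t_prop = 1300000/300000000 = 0.00433333 s; RTT = 0.00866667 s.
Cycle = t_tx + RTT = 0.00942479 s.
Throughput = L / cycle = 21000 / 0.00942479 = 2.228 Mbps.

2.228 Mbps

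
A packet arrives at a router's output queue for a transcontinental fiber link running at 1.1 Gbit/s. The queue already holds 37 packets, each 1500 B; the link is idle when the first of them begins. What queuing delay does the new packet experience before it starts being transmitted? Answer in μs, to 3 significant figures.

404 μs

Each queued packet: L/R = 12000/1100000000 = 10.9091 μs.
37 queued → 403.636 μs.
Queuing delay = 404 μs.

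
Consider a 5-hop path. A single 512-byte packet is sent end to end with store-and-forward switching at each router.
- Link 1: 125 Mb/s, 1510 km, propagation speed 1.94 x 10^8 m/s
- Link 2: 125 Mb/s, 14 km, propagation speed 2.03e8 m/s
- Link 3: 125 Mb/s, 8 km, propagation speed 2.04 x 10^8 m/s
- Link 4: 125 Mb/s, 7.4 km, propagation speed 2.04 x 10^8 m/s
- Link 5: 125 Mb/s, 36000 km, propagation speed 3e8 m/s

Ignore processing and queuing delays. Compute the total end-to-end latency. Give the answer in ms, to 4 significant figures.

L = 512 × 8 = 4096 bits.
Transmission delay per hop = L/R = 4096/125000000 = 0.032768 ms; 5 hops → 0.16384 ms.
Propagation delays (d/s per hop): 7.78351, 0.0689655, 0.0392157, 0.0362745, 120 ms; sum = 127.928 ms.
End-to-end = 128.1 ms.

128.1 ms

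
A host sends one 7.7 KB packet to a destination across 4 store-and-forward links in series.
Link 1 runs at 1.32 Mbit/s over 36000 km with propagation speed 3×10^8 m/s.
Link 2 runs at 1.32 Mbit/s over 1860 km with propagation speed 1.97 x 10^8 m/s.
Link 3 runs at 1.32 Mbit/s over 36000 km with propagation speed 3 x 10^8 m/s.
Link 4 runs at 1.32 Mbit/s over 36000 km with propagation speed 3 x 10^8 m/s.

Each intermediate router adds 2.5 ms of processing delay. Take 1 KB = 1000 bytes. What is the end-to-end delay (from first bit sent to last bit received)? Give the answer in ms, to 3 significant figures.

L = 61600 bits.
Transmission delay per hop = L/R = 61600/1320000 = 46.6667 ms; 4 hops → 186.667 ms.
Propagation delays (d/s per hop): 120, 9.44162, 120, 120 ms; sum = 369.442 ms.
Processing at 3 router(s): 3 × 2.5 ms = 7.5 ms.
End-to-end = 564 ms.

564 ms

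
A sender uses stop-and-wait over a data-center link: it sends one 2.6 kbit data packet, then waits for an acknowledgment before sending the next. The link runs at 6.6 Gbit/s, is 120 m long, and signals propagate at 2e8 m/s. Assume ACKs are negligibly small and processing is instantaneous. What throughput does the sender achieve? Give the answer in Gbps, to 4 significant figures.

1.631 Gbps

t_tx = L/R = 2600/6600000000 = 3.93939e-07 s.
t_prop = 120/200000000 = 6e-07 s; RTT = 1.2e-06 s.
Cycle = t_tx + RTT = 1.59394e-06 s.
Throughput = L / cycle = 2600 / 1.59394e-06 = 1.631 Gbps.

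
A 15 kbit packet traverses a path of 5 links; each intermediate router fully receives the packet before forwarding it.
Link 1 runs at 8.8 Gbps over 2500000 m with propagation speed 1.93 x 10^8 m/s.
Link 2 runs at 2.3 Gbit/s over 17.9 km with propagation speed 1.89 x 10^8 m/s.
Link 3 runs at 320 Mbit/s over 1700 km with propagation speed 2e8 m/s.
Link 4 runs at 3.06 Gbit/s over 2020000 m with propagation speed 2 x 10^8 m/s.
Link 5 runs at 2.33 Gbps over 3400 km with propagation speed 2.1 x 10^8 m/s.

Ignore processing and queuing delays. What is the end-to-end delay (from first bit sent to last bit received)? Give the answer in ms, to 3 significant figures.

L = 15000 bits.
Transmission delays (L/R per hop): 0.00170455, 0.00652174, 0.046875, 0.00490196, 0.00643777 ms; sum = 0.066441 ms.
Propagation delays (d/s per hop): 12.9534, 0.094709, 8.5, 10.1, 16.1905 ms; sum = 47.8386 ms.
End-to-end = 47.9 ms.

47.9 ms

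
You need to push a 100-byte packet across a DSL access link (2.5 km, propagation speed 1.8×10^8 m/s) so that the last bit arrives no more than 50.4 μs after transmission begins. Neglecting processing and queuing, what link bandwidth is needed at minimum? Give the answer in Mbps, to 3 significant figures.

21.9 Mbps

L = 800 bits.
Propagation delay = 2500 / 180000000 = 13.8889 μs.
Transmission budget = 50.4 − 13.8889 = 36.5111 μs.
R ≥ L / t_tx = 800 bits / 3.65111e-05 s = 21.9 Mbps.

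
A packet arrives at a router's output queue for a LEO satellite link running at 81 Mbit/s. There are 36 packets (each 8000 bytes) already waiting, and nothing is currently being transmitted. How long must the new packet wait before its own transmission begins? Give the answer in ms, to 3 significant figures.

28.4 ms

Each queued packet: L/R = 64000/81000000 = 0.790123 ms.
36 queued → 28.4444 ms.
Queuing delay = 28.4 ms.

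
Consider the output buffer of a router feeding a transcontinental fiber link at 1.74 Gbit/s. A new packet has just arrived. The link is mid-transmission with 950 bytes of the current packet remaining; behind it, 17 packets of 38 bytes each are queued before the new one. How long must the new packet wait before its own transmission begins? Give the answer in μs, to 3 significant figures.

7.34 μs

Each queued packet: L/R = 304/1740000000 = 0.174713 μs.
17 queued → 2.97011 μs.
Plus remaining 7600 bits of current packet: 4.36782 μs.
Queuing delay = 7.34 μs.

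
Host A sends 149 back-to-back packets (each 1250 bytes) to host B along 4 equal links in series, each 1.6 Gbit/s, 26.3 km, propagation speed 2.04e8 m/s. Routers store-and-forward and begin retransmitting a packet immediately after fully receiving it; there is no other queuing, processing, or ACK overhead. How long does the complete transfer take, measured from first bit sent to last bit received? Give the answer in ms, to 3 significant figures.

Per-hop transmission t_tx = L/R = 10000/1600000000 = 0.00625 ms.
Per-hop propagation t_prop = 26300/204000000 = 0.128922 ms.
Pipeline fill: first packet needs 4·t_tx to clear all hops; remaining 148 packets each add one t_tx.
Total = (4+149-1)·t_tx + 4·t_prop = 152·0.00625 + 4·0.128922 = 1.47 ms.

1.47 ms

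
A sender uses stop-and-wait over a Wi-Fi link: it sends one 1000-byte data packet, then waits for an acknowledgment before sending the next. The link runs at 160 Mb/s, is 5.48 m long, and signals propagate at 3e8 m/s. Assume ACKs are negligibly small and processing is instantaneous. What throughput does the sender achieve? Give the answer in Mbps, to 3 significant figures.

160 Mbps

t_tx = L/R = 8000/160000000 = 5e-05 s.
t_prop = 5.48/300000000 = 1.82667e-08 s; RTT = 3.65333e-08 s.
Cycle = t_tx + RTT = 5.00365e-05 s.
Throughput = L / cycle = 8000 / 5.00365e-05 = 160 Mbps.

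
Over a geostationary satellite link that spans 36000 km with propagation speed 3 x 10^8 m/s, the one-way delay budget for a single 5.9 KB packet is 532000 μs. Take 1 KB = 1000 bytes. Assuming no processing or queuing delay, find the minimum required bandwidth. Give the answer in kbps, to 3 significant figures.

115 kbps

L = 47200 bits.
Propagation delay = 36000000 / 300000000 = 120000 μs.
Transmission budget = 532000 − 120000 = 412000 μs.
R ≥ L / t_tx = 47200 bits / 0.412 s = 115 kbps.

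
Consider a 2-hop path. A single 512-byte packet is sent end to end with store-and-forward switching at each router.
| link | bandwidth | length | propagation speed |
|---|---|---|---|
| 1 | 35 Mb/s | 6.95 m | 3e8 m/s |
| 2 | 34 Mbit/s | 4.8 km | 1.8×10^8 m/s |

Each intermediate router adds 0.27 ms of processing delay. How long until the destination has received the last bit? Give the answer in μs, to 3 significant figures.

534 μs

L = 512 × 8 = 4096 bits.
Transmission delays (L/R per hop): 117.029, 120.471 μs; sum = 237.499 μs.
Propagation delays (d/s per hop): 0.0231667, 26.6667 μs; sum = 26.6898 μs.
Processing at 1 router(s): 1 × 0.27 ms = 270 μs.
End-to-end = 534 μs.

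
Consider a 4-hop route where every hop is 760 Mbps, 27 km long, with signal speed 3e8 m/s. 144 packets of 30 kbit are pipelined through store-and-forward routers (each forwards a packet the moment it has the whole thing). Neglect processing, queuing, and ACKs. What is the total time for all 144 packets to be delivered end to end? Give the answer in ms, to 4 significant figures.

Per-hop transmission t_tx = L/R = 30000/760000000 = 0.0394737 ms.
Per-hop propagation t_prop = 27000/300000000 = 0.09 ms.
Pipeline fill: first packet needs 4·t_tx to clear all hops; remaining 143 packets each add one t_tx.
Total = (4+144-1)·t_tx + 4·t_prop = 147·0.0394737 + 4·0.09 = 6.163 ms.

6.163 ms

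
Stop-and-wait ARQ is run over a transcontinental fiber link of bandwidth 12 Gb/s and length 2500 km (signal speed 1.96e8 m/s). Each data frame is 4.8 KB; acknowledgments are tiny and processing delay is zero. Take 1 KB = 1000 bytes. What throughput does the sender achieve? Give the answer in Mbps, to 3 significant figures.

1.51 Mbps

t_tx = L/R = 38400/12000000000 = 3.2e-06 s.
t_prop = 2500000/196000000 = 0.0127551 s; RTT = 0.0255102 s.
Cycle = t_tx + RTT = 0.0255134 s.
Throughput = L / cycle = 38400 / 0.0255134 = 1.51 Mbps.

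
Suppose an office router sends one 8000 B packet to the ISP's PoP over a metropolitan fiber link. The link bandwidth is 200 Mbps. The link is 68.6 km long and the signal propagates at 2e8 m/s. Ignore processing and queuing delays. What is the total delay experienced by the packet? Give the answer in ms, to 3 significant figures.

0.663 ms

L = 8000 × 8 = 64000 bits.
Transmission delay = L/R = 64000 / 200000000 = 0.32 ms.
Propagation delay = d/s = 68600 m / 200000000 m/s = 0.343 ms.
Total = 0.663 ms.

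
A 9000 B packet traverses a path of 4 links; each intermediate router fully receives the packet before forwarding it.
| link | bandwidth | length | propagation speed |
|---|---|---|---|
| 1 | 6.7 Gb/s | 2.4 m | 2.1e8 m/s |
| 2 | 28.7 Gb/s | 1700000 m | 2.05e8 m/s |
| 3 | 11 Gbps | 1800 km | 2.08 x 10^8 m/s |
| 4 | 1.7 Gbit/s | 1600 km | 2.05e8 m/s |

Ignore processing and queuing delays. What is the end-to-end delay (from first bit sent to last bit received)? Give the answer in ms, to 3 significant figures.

24.8 ms

L = 9000 × 8 = 72000 bits.
Transmission delays (L/R per hop): 0.0107463, 0.00250871, 0.00654545, 0.0423529 ms; sum = 0.0621534 ms.
Propagation delays (d/s per hop): 1.14286e-05, 8.29268, 8.65385, 7.80488 ms; sum = 24.7514 ms.
End-to-end = 24.8 ms.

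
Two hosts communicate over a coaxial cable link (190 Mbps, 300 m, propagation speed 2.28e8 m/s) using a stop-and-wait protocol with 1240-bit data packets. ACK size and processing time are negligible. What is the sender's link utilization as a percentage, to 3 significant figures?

71.3 %

t_tx = L/R = 1240/190000000 = 6.52632e-06 s.
t_prop = 300/2.28e+08 = 1.31579e-06 s; RTT = 2.63158e-06 s.
Cycle = t_tx + RTT = 9.15789e-06 s.
Utilization = t_tx / cycle = 6.52632e-06/9.15789e-06 = 71.3 %.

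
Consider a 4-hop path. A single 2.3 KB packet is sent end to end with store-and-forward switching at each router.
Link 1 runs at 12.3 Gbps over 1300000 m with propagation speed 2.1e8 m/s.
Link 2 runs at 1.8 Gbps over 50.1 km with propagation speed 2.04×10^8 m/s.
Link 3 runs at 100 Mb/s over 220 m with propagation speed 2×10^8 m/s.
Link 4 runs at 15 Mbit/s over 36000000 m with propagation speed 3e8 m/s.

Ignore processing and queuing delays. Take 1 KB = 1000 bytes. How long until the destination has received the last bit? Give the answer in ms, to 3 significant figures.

128 ms

L = 18400 bits.
Transmission delays (L/R per hop): 0.00149593, 0.0102222, 0.184, 1.22667 ms; sum = 1.42238 ms.
Propagation delays (d/s per hop): 6.19048, 0.245588, 0.0011, 120 ms; sum = 126.437 ms.
End-to-end = 128 ms.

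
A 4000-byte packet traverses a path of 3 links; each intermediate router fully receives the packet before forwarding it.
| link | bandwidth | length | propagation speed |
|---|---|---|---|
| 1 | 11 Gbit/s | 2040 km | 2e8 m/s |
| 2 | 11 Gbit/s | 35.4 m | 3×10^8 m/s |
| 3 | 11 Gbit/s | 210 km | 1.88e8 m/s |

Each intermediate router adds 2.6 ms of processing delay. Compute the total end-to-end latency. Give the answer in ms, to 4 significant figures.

16.53 ms

L = 4000 × 8 = 32000 bits.
Transmission delay per hop = L/R = 32000/11000000000 = 0.00290909 ms; 3 hops → 0.00872727 ms.
Propagation delays (d/s per hop): 10.2, 0.000118, 1.11702 ms; sum = 11.3171 ms.
Processing at 2 router(s): 2 × 2.6 ms = 5.2 ms.
End-to-end = 16.53 ms.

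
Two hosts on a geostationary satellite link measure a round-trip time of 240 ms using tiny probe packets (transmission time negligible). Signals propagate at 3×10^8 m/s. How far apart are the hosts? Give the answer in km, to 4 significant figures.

One-way propagation = RTT/2 = 120 ms.
d = s × t = 300000000 × 0.12 = 36000 km.

36000 km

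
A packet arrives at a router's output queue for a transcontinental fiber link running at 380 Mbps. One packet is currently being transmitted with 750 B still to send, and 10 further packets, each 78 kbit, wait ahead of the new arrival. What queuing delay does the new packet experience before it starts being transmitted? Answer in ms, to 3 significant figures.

Each queued packet: L/R = 78000/380000000 = 0.205263 ms.
10 queued → 2.05263 ms.
Plus remaining 6000 bits of current packet: 0.0157895 ms.
Queuing delay = 2.07 ms.

2.07 ms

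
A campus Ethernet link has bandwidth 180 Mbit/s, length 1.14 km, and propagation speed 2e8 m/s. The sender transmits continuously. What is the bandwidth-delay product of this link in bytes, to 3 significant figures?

128 bytes

Propagation delay = 1140 / 200000000 = 5.7e-06 s.
BDP = R × t_prop = 180000000 × 5.7e-06 = 1026 bits.
In bytes: 1026/8 = 128 bytes.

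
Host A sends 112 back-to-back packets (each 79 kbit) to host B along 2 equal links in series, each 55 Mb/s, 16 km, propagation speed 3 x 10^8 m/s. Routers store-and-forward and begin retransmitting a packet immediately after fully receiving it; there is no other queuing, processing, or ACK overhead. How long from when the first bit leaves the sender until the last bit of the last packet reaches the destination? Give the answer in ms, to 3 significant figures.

162 ms

Per-hop transmission t_tx = L/R = 79000/55000000 = 1.43636 ms.
Per-hop propagation t_prop = 16000/300000000 = 0.0533333 ms.
Pipeline fill: first packet needs 2·t_tx to clear all hops; remaining 111 packets each add one t_tx.
Total = (2+112-1)·t_tx + 2·t_prop = 113·1.43636 + 2·0.0533333 = 162 ms.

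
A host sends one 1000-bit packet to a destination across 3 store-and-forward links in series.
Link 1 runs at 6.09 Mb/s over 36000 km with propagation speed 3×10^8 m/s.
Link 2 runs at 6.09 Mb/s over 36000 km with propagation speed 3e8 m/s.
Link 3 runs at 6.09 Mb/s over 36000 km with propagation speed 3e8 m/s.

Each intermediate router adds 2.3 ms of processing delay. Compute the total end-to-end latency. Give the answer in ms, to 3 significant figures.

Transmission delay per hop = L/R = 1000/6090000 = 0.164204 ms; 3 hops → 0.492611 ms.
Propagation delays (d/s per hop): 120, 120, 120 ms; sum = 360 ms.
Processing at 2 router(s): 2 × 2.3 ms = 4.6 ms.
End-to-end = 365 ms.

365 ms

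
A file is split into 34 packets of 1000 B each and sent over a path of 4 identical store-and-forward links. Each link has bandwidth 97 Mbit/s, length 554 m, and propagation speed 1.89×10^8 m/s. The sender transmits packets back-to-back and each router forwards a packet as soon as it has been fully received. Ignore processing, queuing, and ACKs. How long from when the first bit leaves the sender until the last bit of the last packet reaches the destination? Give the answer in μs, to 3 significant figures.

3060 μs

Per-hop transmission t_tx = L/R = 8000/97000000 = 82.4742 μs.
Per-hop propagation t_prop = 554/189000000 = 2.93122 μs.
Pipeline fill: first packet needs 4·t_tx to clear all hops; remaining 33 packets each add one t_tx.
Total = (4+34-1)·t_tx + 4·t_prop = 37·82.4742 + 4·2.93122 = 3060 μs.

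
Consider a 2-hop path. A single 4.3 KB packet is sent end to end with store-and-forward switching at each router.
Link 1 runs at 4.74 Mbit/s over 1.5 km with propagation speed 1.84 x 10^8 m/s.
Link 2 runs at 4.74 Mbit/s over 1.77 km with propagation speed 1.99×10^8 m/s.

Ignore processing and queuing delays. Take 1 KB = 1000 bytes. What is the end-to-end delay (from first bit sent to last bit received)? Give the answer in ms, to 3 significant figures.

L = 34400 bits.
Transmission delay per hop = L/R = 34400/4740000 = 7.25738 ms; 2 hops → 14.5148 ms.
Propagation delays (d/s per hop): 0.00815217, 0.00889447 ms; sum = 0.0170466 ms.
End-to-end = 14.5 ms.

14.5 ms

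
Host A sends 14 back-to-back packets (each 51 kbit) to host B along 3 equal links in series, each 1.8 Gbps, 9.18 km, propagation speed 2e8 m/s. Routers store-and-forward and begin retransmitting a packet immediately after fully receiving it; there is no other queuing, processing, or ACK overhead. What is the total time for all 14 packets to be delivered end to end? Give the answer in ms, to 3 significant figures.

Per-hop transmission t_tx = L/R = 51000/1800000000 = 0.0283333 ms.
Per-hop propagation t_prop = 9180/200000000 = 0.0459 ms.
Pipeline fill: first packet needs 3·t_tx to clear all hops; remaining 13 packets each add one t_tx.
Total = (3+14-1)·t_tx + 3·t_prop = 16·0.0283333 + 3·0.0459 = 0.591 ms.

0.591 ms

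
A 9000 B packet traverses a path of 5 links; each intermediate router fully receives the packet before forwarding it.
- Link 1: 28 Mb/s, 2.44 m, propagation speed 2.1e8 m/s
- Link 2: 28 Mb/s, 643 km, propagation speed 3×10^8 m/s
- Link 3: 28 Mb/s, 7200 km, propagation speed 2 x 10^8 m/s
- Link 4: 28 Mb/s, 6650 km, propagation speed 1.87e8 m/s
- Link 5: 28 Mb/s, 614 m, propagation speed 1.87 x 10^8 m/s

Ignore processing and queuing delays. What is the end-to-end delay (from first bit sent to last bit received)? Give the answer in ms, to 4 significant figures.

86.57 ms

L = 9000 × 8 = 72000 bits.
Transmission delay per hop = L/R = 72000/28000000 = 2.57143 ms; 5 hops → 12.8571 ms.
Propagation delays (d/s per hop): 1.1619e-05, 2.14333, 36, 35.5615, 0.00328342 ms; sum = 73.7081 ms.
End-to-end = 86.57 ms.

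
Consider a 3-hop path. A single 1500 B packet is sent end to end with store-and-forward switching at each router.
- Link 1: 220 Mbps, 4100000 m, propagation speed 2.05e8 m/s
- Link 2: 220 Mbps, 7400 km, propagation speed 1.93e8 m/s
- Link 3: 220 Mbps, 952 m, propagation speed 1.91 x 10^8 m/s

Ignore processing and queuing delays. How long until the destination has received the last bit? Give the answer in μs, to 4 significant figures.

58510 μs

L = 1500 × 8 = 12000 bits.
Transmission delay per hop = L/R = 12000/220000000 = 54.5455 μs; 3 hops → 163.636 μs.
Propagation delays (d/s per hop): 20000, 38342, 4.98429 μs; sum = 58347 μs.
End-to-end = 58510 μs.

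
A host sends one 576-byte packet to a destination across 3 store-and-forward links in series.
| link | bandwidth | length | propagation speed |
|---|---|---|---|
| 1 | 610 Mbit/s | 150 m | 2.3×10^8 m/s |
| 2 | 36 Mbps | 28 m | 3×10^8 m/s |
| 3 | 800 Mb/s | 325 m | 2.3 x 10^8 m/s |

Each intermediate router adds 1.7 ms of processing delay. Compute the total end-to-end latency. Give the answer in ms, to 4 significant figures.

L = 576 × 8 = 4608 bits.
Transmission delays (L/R per hop): 0.0075541, 0.128, 0.00576 ms; sum = 0.141314 ms.
Propagation delays (d/s per hop): 0.000652174, 9.33333e-05, 0.00141304 ms; sum = 0.00215855 ms.
Processing at 2 router(s): 2 × 1.7 ms = 3.4 ms.
End-to-end = 3.543 ms.

3.543 ms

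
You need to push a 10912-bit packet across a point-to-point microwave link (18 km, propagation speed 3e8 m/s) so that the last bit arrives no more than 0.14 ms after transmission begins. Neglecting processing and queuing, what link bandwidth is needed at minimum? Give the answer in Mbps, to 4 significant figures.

136.4 Mbps

Propagation delay = 18000 / 300000000 = 0.06 ms.
Transmission budget = 0.14 − 0.06 = 0.08 ms.
R ≥ L / t_tx = 10912 bits / 8e-05 s = 136.4 Mbps.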